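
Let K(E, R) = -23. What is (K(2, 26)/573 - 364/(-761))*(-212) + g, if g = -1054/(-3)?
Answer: 37564442/145351 ≈ 258.44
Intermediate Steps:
g = 1054/3 (g = -1054*(-1/3) = 1054/3 ≈ 351.33)
(K(2, 26)/573 - 364/(-761))*(-212) + g = (-23/573 - 364/(-761))*(-212) + 1054/3 = (-23*1/573 - 364*(-1/761))*(-212) + 1054/3 = (-23/573 + 364/761)*(-212) + 1054/3 = (191069/436053)*(-212) + 1054/3 = -40506628/436053 + 1054/3 = 37564442/145351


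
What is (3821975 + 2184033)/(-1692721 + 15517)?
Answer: -1501502/419301 ≈ -3.5810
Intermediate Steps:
(3821975 + 2184033)/(-1692721 + 15517) = 6006008/(-1677204) = 6006008*(-1/1677204) = -1501502/419301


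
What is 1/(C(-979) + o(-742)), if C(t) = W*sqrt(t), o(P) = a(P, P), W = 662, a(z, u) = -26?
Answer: -13/214520776 - 331*I*sqrt(979)/214520776 ≈ -6.06e-8 - 4.8278e-5*I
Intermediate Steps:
o(P) = -26
C(t) = 662*sqrt(t)
1/(C(-979) + o(-742)) = 1/(662*sqrt(-979) - 26) = 1/(662*(I*sqrt(979)) - 26) = 1/(662*I*sqrt(979) - 26) = 1/(-26 + 662*I*sqrt(979))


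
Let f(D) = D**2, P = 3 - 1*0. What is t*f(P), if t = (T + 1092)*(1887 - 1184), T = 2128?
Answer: 20372940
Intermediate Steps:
P = 3 (P = 3 + 0 = 3)
t = 2263660 (t = (2128 + 1092)*(1887 - 1184) = 3220*703 = 2263660)
t*f(P) = 2263660*3**2 = 2263660*9 = 20372940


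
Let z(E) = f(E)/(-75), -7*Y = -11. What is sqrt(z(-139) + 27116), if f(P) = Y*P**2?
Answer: sqrt(294490749)/105 ≈ 163.44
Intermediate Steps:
Y = 11/7 (Y = -1/7*(-11) = 11/7 ≈ 1.5714)
f(P) = 11*P**2/7
z(E) = -11*E**2/525 (z(E) = (11*E**2/7)/(-75) = (11*E**2/7)*(-1/75) = -11*E**2/525)
sqrt(z(-139) + 27116) = sqrt(-11/525*(-139)**2 + 27116) = sqrt(-11/525*19321 + 27116) = sqrt(-212531/525 + 27116) = sqrt(14023369/525) = sqrt(294490749)/105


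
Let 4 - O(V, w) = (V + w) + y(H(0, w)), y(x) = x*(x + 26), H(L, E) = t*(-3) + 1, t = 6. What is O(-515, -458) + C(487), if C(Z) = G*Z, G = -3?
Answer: -331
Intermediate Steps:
H(L, E) = -17 (H(L, E) = 6*(-3) + 1 = -18 + 1 = -17)
y(x) = x*(26 + x)
O(V, w) = 157 - V - w (O(V, w) = 4 - ((V + w) - 17*(26 - 17)) = 4 - ((V + w) - 17*9) = 4 - ((V + w) - 153) = 4 - (-153 + V + w) = 4 + (153 - V - w) = 157 - V - w)
C(Z) = -3*Z
O(-515, -458) + C(487) = (157 - 1*(-515) - 1*(-458)) - 3*487 = (157 + 515 + 458) - 1461 = 1130 - 1461 = -331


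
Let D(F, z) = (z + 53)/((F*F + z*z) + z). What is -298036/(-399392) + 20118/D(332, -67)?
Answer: -16449588687587/99848 ≈ -1.6475e+8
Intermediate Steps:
D(F, z) = (53 + z)/(z + F² + z²) (D(F, z) = (53 + z)/((F² + z²) + z) = (53 + z)/(z + F² + z²))
-298036/(-399392) + 20118/D(332, -67) = -298036/(-399392) + 20118/(((53 - 67)/(-67 + 332² + (-67)²))) = -298036*(-1/399392) + 20118/((-14/(-67 + 110224 + 4489))) = 74509/99848 + 20118/((-14/114646)) = 74509/99848 + 20118/(((1/114646)*(-14))) = 74509/99848 + 20118/(-1/8189) = 74509/99848 + 20118*(-8189) = 74509/99848 - 164746302 = -16449588687587/99848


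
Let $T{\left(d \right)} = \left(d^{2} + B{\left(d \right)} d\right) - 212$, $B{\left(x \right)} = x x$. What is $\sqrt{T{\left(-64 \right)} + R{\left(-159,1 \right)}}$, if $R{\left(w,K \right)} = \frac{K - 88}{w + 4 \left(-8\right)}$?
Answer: $\frac{i \sqrt{9421566443}}{191} \approx 508.19 i$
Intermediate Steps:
$B{\left(x \right)} = x^{2}$
$R{\left(w,K \right)} = \frac{-88 + K}{-32 + w}$ ($R{\left(w,K \right)} = \frac{-88 + K}{w - 32} = \frac{-88 + K}{-32 + w}$)
$T{\left(d \right)} = -212 + d^{2} + d^{3}$ ($T{\left(d \right)} = \left(d^{2} + d^{2} d\right) - 212 = \left(d^{2} + d^{3}\right) - 212 = -212 + d^{2} + d^{3}$)
$\sqrt{T{\left(-64 \right)} + R{\left(-159,1 \right)}} = \sqrt{\left(-212 + \left(-64\right)^{2} + \left(-64\right)^{3}\right) + \frac{-88 + 1}{-32 - 159}} = \sqrt{\left(-212 + 4096 - 262144\right) + \frac{1}{-191} \left(-87\right)} = \sqrt{-258260 - - \frac{87}{191}} = \sqrt{-258260 + \frac{87}{191}} = \sqrt{- \frac{49327573}{191}} = \frac{i \sqrt{9421566443}}{191}$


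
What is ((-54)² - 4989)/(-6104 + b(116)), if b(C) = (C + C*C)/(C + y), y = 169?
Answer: 196935/575356 ≈ 0.34228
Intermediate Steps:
b(C) = (C + C²)/(169 + C) (b(C) = (C + C*C)/(C + 169) = (C + C²)/(169 + C))
((-54)² - 4989)/(-6104 + b(116)) = ((-54)² - 4989)/(-6104 + 116*(1 + 116)/(169 + 116)) = (2916 - 4989)/(-6104 + 116*117/285) = -2073/(-6104 + 116*(1/285)*117) = -2073/(-6104 + 4524/95) = -2073/(-575356/95) = -2073*(-95/575356) = 196935/575356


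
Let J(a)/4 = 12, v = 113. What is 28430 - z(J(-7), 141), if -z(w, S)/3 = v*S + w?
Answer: 76373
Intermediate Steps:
J(a) = 48 (J(a) = 4*12 = 48)
z(w, S) = -339*S - 3*w (z(w, S) = -3*(113*S + w) = -3*(w + 113*S) = -339*S - 3*w)
28430 - z(J(-7), 141) = 28430 - (-339*141 - 3*48) = 28430 - (-47799 - 144) = 28430 - 1*(-47943) = 28430 + 47943 = 76373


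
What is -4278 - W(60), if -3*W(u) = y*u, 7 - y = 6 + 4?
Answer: -4338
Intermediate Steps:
y = -3 (y = 7 - (6 + 4) = 7 - 1*10 = 7 - 10 = -3)
W(u) = u (W(u) = -(-1)*u = u)
-4278 - W(60) = -4278 - 1*60 = -4278 - 60 = -4338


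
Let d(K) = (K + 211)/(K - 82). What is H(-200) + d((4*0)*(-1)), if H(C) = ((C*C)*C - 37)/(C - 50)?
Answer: 163987571/5125 ≈ 31998.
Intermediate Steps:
d(K) = (211 + K)/(-82 + K)
H(C) = (-37 + C³)/(-50 + C) (H(C) = (C²*C - 37)/(-50 + C) = (C³ - 37)/(-50 + C) = (-37 + C³)/(-50 + C))
H(-200) + d((4*0)*(-1)) = (-37 + (-200)³)/(-50 - 200) + (211 + (4*0)*(-1))/(-82 + (4*0)*(-1)) = (-37 - 8000000)/(-250) + (211 + 0*(-1))/(-82 + 0*(-1)) = -1/250*(-8000037) + (211 + 0)/(-82 + 0) = 8000037/250 + 211/(-82) = 8000037/250 - 1/82*211 = 8000037/250 - 211/82 = 163987571/5125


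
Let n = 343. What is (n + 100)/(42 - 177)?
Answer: -443/135 ≈ -3.2815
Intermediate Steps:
(n + 100)/(42 - 177) = (343 + 100)/(42 - 177) = 443/(-135) = 443*(-1/135) = -443/135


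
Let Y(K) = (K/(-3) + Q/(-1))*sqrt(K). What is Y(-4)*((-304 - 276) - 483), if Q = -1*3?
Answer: -27638*I/3 ≈ -9212.7*I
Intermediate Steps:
Q = -3
Y(K) = sqrt(K)*(3 - K/3) (Y(K) = (K/(-3) - 3/(-1))*sqrt(K) = (K*(-1/3) - 3*(-1))*sqrt(K) = (-K/3 + 3)*sqrt(K) = (3 - K/3)*sqrt(K) = sqrt(K)*(3 - K/3))
Y(-4)*((-304 - 276) - 483) = (sqrt(-4)*(9 - 1*(-4))/3)*((-304 - 276) - 483) = ((2*I)*(9 + 4)/3)*(-580 - 483) = ((1/3)*(2*I)*13)*(-1063) = (26*I/3)*(-1063) = -27638*I/3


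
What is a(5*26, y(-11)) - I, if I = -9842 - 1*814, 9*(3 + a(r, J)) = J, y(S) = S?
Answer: 95866/9 ≈ 10652.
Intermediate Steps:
a(r, J) = -3 + J/9
I = -10656 (I = -9842 - 814 = -10656)
a(5*26, y(-11)) - I = (-3 + (⅑)*(-11)) - 1*(-10656) = (-3 - 11/9) + 10656 = -38/9 + 10656 = 95866/9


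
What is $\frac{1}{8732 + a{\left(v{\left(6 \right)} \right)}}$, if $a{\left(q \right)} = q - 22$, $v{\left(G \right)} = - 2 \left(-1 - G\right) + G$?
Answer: $\frac{1}{8730} \approx 0.00011455$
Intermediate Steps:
$v{\left(G \right)} = 2 + 3 G$ ($v{\left(G \right)} = \left(2 + 2 G\right) + G = 2 + 3 G$)
$a{\left(q \right)} = -22 + q$
$\frac{1}{8732 + a{\left(v{\left(6 \right)} \right)}} = \frac{1}{8732 + \left(-22 + \left(2 + 3 \cdot 6\right)\right)} = \frac{1}{8732 + \left(-22 + \left(2 + 18\right)\right)} = \frac{1}{8732 + \left(-22 + 20\right)} = \frac{1}{8732 - 2} = \frac{1}{8730}$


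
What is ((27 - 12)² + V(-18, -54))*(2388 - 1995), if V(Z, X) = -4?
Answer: 86853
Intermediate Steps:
((27 - 12)² + V(-18, -54))*(2388 - 1995) = ((27 - 12)² - 4)*(2388 - 1995) = (15² - 4)*393 = (225 - 4)*393 = 221*393 = 86853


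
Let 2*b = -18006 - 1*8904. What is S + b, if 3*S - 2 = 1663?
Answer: -12900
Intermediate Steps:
S = 555 (S = 2/3 + (1/3)*1663 = 2/3 + 1663/3 = 555)
b = -13455 (b = (-18006 - 1*8904)/2 = (-18006 - 8904)/2 = (1/2)*(-26910) = -13455)
S + b = 555 - 13455 = -12900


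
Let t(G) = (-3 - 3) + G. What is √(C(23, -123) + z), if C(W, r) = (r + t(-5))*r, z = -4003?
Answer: √12479 ≈ 111.71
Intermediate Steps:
t(G) = -6 + G
C(W, r) = r*(-11 + r) (C(W, r) = (r + (-6 - 5))*r = (r - 11)*r = (-11 + r)*r = r*(-11 + r))
√(C(23, -123) + z) = √(-123*(-11 - 123) - 4003) = √(-123*(-134) - 4003) = √(16482 - 4003) = √12479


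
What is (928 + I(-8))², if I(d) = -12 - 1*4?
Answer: 831744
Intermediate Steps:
I(d) = -16 (I(d) = -12 - 4 = -16)
(928 + I(-8))² = (928 - 16)² = 912² = 831744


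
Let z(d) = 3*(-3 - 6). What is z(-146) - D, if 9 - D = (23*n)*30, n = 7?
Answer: 4794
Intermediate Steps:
D = -4821 (D = 9 - 23*7*30 = 9 - 161*30 = 9 - 1*4830 = 9 - 4830 = -4821)
z(d) = -27 (z(d) = 3*(-9) = -27)
z(-146) - D = -27 - 1*(-4821) = -27 + 4821 = 4794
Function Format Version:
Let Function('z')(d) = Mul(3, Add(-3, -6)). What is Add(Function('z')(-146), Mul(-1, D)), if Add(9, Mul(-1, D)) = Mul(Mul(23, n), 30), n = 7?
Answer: 4794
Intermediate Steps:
D = -4821 (D = Add(9, Mul(-1, Mul(Mul(23, 7), 30))) = Add(9, Mul(-1, Mul(161, 30))) = Add(9, Mul(-1, 4830)) = Add(9, -4830) = -4821)
Function('z')(d) = -27 (Function('z')(d) = Mul(3, -9) = -27)
Add(Function('z')(-146), Mul(-1, D)) = Add(-27, Mul(-1, -4821)) = Add(-27, 4821) = 4794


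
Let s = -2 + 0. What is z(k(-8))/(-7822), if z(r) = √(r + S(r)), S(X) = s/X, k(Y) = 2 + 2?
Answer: -√14/15644 ≈ -0.00023918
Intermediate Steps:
s = -2
k(Y) = 4
S(X) = -2/X
z(r) = √(r - 2/r)
z(k(-8))/(-7822) = √(4 - 2/4)/(-7822) = √(4 - 2*¼)*(-1/7822) = √(4 - ½)*(-1/7822) = √(7/2)*(-1/7822) = (√14/2)*(-1/7822) = -√14/15644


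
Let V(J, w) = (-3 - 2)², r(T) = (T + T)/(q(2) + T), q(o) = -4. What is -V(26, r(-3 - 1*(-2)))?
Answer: -25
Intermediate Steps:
r(T) = 2*T/(-4 + T) (r(T) = (T + T)/(-4 + T) = (2*T)/(-4 + T) = 2*T/(-4 + T))
V(J, w) = 25 (V(J, w) = (-5)² = 25)
-V(26, r(-3 - 1*(-2))) = -1*25 = -25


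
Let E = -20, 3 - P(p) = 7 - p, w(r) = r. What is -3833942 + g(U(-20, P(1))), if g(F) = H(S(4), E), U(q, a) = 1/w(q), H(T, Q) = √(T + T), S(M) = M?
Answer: -3833942 + 2*√2 ≈ -3.8339e+6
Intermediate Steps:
P(p) = -4 + p (P(p) = 3 - (7 - p) = 3 + (-7 + p) = -4 + p)
H(T, Q) = √2*√T (H(T, Q) = √(2*T) = √2*√T)
U(q, a) = 1/q
g(F) = 2*√2 (g(F) = √2*√4 = √2*2 = 2*√2)
-3833942 + g(U(-20, P(1))) = -3833942 + 2*√2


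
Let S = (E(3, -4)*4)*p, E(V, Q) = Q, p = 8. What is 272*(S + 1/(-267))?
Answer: -9296144/267 ≈ -34817.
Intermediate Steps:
S = -128 (S = -4*4*8 = -16*8 = -128)
272*(S + 1/(-267)) = 272*(-128 + 1/(-267)) = 272*(-128 - 1/267) = 272*(-34177/267) = -9296144/267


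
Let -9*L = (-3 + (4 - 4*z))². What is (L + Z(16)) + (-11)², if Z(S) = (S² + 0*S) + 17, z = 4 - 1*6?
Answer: 385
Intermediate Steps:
z = -2 (z = 4 - 6 = -2)
Z(S) = 17 + S² (Z(S) = (S² + 0) + 17 = S² + 17 = 17 + S²)
L = -9 (L = -(-3 + (4 - 4*(-2)))²/9 = -(-3 + (4 + 8))²/9 = -(-3 + 12)²/9 = -⅑*9² = -⅑*81 = -9)
(L + Z(16)) + (-11)² = (-9 + (17 + 16²)) + (-11)² = (-9 + (17 + 256)) + 121 = (-9 + 273) + 121 = 264 + 121 = 385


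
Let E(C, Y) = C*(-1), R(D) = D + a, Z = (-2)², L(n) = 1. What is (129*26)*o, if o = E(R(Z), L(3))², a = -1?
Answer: 30186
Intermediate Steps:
Z = 4
R(D) = -1 + D (R(D) = D - 1 = -1 + D)
E(C, Y) = -C
o = 9 (o = (-(-1 + 4))² = (-1*3)² = (-3)² = 9)
(129*26)*o = (129*26)*9 = 3354*9 = 30186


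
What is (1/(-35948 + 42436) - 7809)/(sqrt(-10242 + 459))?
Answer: 50664791*I*sqrt(1087)/21157368 ≈ 78.951*I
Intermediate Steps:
(1/(-35948 + 42436) - 7809)/(sqrt(-10242 + 459)) = (1/6488 - 7809)/(sqrt(-9783)) = (1/6488 - 7809)/((3*I*sqrt(1087))) = -(-50664791)*I*sqrt(1087)/21157368 = 50664791*I*sqrt(1087)/21157368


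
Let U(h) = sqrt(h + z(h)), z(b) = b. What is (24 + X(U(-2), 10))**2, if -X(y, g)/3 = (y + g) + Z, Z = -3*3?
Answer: 405 - 252*I ≈ 405.0 - 252.0*I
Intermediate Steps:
U(h) = sqrt(2)*sqrt(h) (U(h) = sqrt(h + h) = sqrt(2*h) = sqrt(2)*sqrt(h))
Z = -9
X(y, g) = 27 - 3*g - 3*y (X(y, g) = -3*((y + g) - 9) = -3*((g + y) - 9) = -3*(-9 + g + y) = 27 - 3*g - 3*y)
(24 + X(U(-2), 10))**2 = (24 + (27 - 3*10 - 3*sqrt(2)*sqrt(-2)))**2 = (24 + (27 - 30 - 3*sqrt(2)*I*sqrt(2)))**2 = (24 + (27 - 30 - 6*I))**2 = (24 + (-3 - 6*I))**2 = (21 - 6*I)**2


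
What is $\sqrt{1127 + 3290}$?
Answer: $\sqrt{4417} \approx 66.46$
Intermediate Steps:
$\sqrt{1127 + 3290} = \sqrt{4417}$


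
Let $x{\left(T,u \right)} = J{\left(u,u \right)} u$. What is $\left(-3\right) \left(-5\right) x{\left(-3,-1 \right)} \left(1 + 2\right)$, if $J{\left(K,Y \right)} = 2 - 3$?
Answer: $45$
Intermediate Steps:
$J{\left(K,Y \right)} = -1$
$x{\left(T,u \right)} = - u$
$\left(-3\right) \left(-5\right) x{\left(-3,-1 \right)} \left(1 + 2\right) = \left(-3\right) \left(-5\right) \left(\left(-1\right) \left(-1\right)\right) \left(1 + 2\right) = 15 \cdot 1 \cdot 3 = 15 \cdot 3 = 45$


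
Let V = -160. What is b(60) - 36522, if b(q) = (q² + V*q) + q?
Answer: -42462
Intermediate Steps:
b(q) = q² - 159*q (b(q) = (q² - 160*q) + q = q² - 159*q)
b(60) - 36522 = 60*(-159 + 60) - 36522 = 60*(-99) - 36522 = -5940 - 36522 = -42462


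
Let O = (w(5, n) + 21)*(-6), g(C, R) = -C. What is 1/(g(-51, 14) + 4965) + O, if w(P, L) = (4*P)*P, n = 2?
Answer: -3641615/5016 ≈ -726.00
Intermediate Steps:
w(P, L) = 4*P²
O = -726 (O = (4*5² + 21)*(-6) = (4*25 + 21)*(-6) = (100 + 21)*(-6) = 121*(-6) = -726)
1/(g(-51, 14) + 4965) + O = 1/(-1*(-51) + 4965) - 726 = 1/(51 + 4965) - 726 = 1/5016 - 726 = -3641615/5016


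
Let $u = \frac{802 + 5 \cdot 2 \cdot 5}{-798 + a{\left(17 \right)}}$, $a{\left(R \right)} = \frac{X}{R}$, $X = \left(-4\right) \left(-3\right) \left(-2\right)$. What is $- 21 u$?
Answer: $\frac{16898}{755} \approx 22.381$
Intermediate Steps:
$X = -24$ ($X = 12 \left(-2\right) = -24$)
$a{\left(R \right)} = - \frac{24}{R}$
$u = - \frac{2414}{2265}$ ($u = \frac{802 + 5 \cdot 2 \cdot 5}{-798 - \frac{24}{17}} = \frac{802 + 10 \cdot 5}{-798 - \frac{24}{17}} = \frac{802 + 50}{-798 - \frac{24}{17}} = \frac{852}{- \frac{13590}{17}} = 852 \left(- \frac{17}{13590}\right) = - \frac{2414}{2265} \approx -1.0658$)
$- 21 u = \left(-21\right) \left(- \frac{2414}{2265}\right) = \frac{16898}{755}$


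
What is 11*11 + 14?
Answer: 135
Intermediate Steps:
11*11 + 14 = 121 + 14 = 135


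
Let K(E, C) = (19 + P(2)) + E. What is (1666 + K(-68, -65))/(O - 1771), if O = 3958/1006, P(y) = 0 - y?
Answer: -812345/888834 ≈ -0.91394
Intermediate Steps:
P(y) = -y
K(E, C) = 17 + E (K(E, C) = (19 - 1*2) + E = (19 - 2) + E = 17 + E)
O = 1979/503 (O = 3958*(1/1006) = 1979/503 ≈ 3.9344)
(1666 + K(-68, -65))/(O - 1771) = (1666 + (17 - 68))/(1979/503 - 1771) = (1666 - 51)/(-888834/503) = 1615*(-503/888834) = -812345/888834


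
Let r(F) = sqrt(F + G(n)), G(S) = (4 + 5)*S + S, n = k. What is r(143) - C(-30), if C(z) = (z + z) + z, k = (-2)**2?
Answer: 90 + sqrt(183) ≈ 103.53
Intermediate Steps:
k = 4
n = 4
G(S) = 10*S (G(S) = 9*S + S = 10*S)
r(F) = sqrt(40 + F) (r(F) = sqrt(F + 10*4) = sqrt(F + 40) = sqrt(40 + F))
C(z) = 3*z (C(z) = 2*z + z = 3*z)
r(143) - C(-30) = sqrt(40 + 143) - 3*(-30) = sqrt(183) - 1*(-90) = sqrt(183) + 90 = 90 + sqrt(183)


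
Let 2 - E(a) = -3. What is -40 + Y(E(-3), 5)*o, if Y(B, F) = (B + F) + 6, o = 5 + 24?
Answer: 424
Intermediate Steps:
E(a) = 5 (E(a) = 2 - 1*(-3) = 2 + 3 = 5)
o = 29
Y(B, F) = 6 + B + F
-40 + Y(E(-3), 5)*o = -40 + (6 + 5 + 5)*29 = -40 + 16*29 = -40 + 464 = 424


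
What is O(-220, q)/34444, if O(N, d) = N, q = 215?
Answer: -55/8611 ≈ -0.0063872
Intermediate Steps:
O(-220, q)/34444 = -220/34444 = -220*1/34444 = -55/8611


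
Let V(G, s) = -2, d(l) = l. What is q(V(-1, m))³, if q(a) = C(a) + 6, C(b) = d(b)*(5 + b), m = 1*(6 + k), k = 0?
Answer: 0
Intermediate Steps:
m = 6 (m = 1*(6 + 0) = 1*6 = 6)
C(b) = b*(5 + b)
q(a) = 6 + a*(5 + a) (q(a) = a*(5 + a) + 6 = 6 + a*(5 + a))
q(V(-1, m))³ = (6 - 2*(5 - 2))³ = (6 - 2*3)³ = (6 - 6)³ = 0³ = 0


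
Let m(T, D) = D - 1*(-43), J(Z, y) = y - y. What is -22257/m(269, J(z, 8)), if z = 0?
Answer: -22257/43 ≈ -517.60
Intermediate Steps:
J(Z, y) = 0
m(T, D) = 43 + D (m(T, D) = D + 43 = 43 + D)
-22257/m(269, J(z, 8)) = -22257/(43 + 0) = -22257/43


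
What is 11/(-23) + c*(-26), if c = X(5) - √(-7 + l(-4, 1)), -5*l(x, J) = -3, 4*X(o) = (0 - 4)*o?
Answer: 2979/23 + 104*I*√10/5 ≈ 129.52 + 65.775*I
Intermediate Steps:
X(o) = -o (X(o) = ((0 - 4)*o)/4 = (-4*o)/4 = -o)
l(x, J) = ⅗ (l(x, J) = -⅕*(-3) = ⅗)
c = -5 - 4*I*√10/5 (c = -1*5 - √(-7 + ⅗) = -5 - √(-32/5) = -5 - 4*I*√10/5 ≈ -5.0 - 2.5298*I)
11/(-23) + c*(-26) = 11/(-23) + (-5 - 4*I*√10/5)*(-26) = 11*(-1/23) + (130 + 104*I*√10/5) = -11/23 + (130 + 104*I*√10/5) = 2979/23 + 104*I*√10/5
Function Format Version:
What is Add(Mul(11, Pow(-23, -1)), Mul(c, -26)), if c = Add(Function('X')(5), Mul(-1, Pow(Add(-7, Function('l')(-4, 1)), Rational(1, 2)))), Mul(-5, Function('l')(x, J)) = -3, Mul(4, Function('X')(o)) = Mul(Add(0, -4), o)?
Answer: Add(Rational(2979, 23), Mul(Rational(104, 5), I, Pow(10, Rational(1, 2)))) ≈ Add(129.52, Mul(65.775, I))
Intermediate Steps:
Function('X')(o) = Mul(-1, o) (Function('X')(o) = Mul(Rational(1, 4), Mul(Add(0, -4), o)) = Mul(Rational(1, 4), Mul(-4, o)) = Mul(-1, o))
Function('l')(x, J) = Rational(3, 5) (Function('l')(x, J) = Mul(Rational(-1, 5), -3) = Rational(3, 5))
c = Add(-5, Mul(Rational(-4, 5), I, Pow(10, Rational(1, 2)))) (c = Add(Mul(-1, 5), Mul(-1, Pow(Add(-7, Rational(3, 5)), Rational(1, 2)))) = Add(-5, Mul(-1, Pow(Rational(-32, 5), Rational(1, 2)))) = Add(-5, Mul(-1, Mul(Rational(4, 5), I, Pow(10, Rational(1, 2))))) = Add(-5, Mul(Rational(-4, 5), I, Pow(10, Rational(1, 2)))) ≈ Add(-5.0000, Mul(-2.5298, I)))
Add(Mul(11, Pow(-23, -1)), Mul(c, -26)) = Add(Mul(11, Pow(-23, -1)), Mul(Add(-5, Mul(Rational(-4, 5), I, Pow(10, Rational(1, 2)))), -26)) = Add(Mul(11, Rational(-1, 23)), Add(130, Mul(Rational(104, 5), I, Pow(10, Rational(1, 2))))) = Add(Rational(-11, 23), Add(130, Mul(Rational(104, 5), I, Pow(10, Rational(1, 2))))) = Add(Rational(2979, 23), Mul(Rational(104, 5), I, Pow(10, Rational(1, 2))))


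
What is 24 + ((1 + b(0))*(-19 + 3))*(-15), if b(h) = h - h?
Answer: 264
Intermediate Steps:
b(h) = 0
24 + ((1 + b(0))*(-19 + 3))*(-15) = 24 + ((1 + 0)*(-19 + 3))*(-15) = 24 + (1*(-16))*(-15) = 24 - 16*(-15) = 24 + 240 = 264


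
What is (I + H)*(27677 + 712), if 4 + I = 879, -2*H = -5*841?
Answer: 169056495/2 ≈ 8.4528e+7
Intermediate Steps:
H = 4205/2 (H = -(-5)*841/2 = -1/2*(-4205) = 4205/2 ≈ 2102.5)
I = 875 (I = -4 + 879 = 875)
(I + H)*(27677 + 712) = (875 + 4205/2)*(27677 + 712) = (5955/2)*28389 = 169056495/2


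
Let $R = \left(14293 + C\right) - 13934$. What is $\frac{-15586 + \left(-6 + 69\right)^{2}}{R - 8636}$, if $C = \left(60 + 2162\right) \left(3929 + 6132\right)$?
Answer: $- \frac{11617}{22347265} \approx -0.00051984$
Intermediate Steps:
$C = 22355542$ ($C = 2222 \cdot 10061 = 22355542$)
$R = 22355901$ ($R = \left(14293 + 22355542\right) - 13934 = 22369835 - 13934 = 22355901$)
$\frac{-15586 + \left(-6 + 69\right)^{2}}{R - 8636} = \frac{-15586 + \left(-6 + 69\right)^{2}}{22355901 - 8636} = \frac{-15586 + 63^{2}}{22347265} = \left(-15586 + 3969\right) \frac{1}{22347265} = \left(-11617\right) \frac{1}{22347265} = - \frac{11617}{22347265}$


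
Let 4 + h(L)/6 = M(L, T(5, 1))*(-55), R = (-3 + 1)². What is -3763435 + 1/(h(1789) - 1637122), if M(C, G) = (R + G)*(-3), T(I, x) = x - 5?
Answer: -6161292556511/1637146 ≈ -3.7634e+6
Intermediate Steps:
R = 4 (R = (-2)² = 4)
T(I, x) = -5 + x
M(C, G) = -12 - 3*G (M(C, G) = (4 + G)*(-3) = -12 - 3*G)
h(L) = -24 (h(L) = -24 + 6*((-12 - 3*(-5 + 1))*(-55)) = -24 + 6*((-12 - 3*(-4))*(-55)) = -24 + 6*((-12 + 12)*(-55)) = -24 + 6*(0*(-55)) = -24 + 6*0 = -24 + 0 = -24)
-3763435 + 1/(h(1789) - 1637122) = -3763435 + 1/(-24 - 1637122) = -3763435 + 1/(-1637146) = -3763435 - 1/1637146 = -6161292556511/1637146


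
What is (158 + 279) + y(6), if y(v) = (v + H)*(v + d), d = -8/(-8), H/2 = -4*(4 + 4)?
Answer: 31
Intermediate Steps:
H = -64 (H = 2*(-4*(4 + 4)) = 2*(-4*8) = 2*(-32) = -64)
d = 1 (d = -8*(-⅛) = 1)
y(v) = (1 + v)*(-64 + v) (y(v) = (v - 64)*(v + 1) = (-64 + v)*(1 + v) = (1 + v)*(-64 + v))
(158 + 279) + y(6) = (158 + 279) + (-64 + 6² - 63*6) = 437 + (-64 + 36 - 378) = 437 - 406 = 31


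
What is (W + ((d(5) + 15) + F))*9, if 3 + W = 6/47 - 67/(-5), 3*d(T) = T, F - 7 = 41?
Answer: 159036/235 ≈ 676.75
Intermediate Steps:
F = 48 (F = 7 + 41 = 48)
d(T) = T/3
W = 2474/235 (W = -3 + (6/47 - 67/(-5)) = -3 + (6*(1/47) - 67*(-1/5)) = -3 + (6/47 + 67/5) = -3 + 3179/235 = 2474/235 ≈ 10.528)
(W + ((d(5) + 15) + F))*9 = (2474/235 + (((1/3)*5 + 15) + 48))*9 = (2474/235 + ((5/3 + 15) + 48))*9 = (2474/235 + (50/3 + 48))*9 = (2474/235 + 194/3)*9 = (53012/705)*9 = 159036/235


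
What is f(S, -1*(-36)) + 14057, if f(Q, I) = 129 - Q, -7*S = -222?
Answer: 99080/7 ≈ 14154.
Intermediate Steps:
S = 222/7 (S = -1/7*(-222) = 222/7 ≈ 31.714)
f(S, -1*(-36)) + 14057 = (129 - 1*222/7) + 14057 = (129 - 222/7) + 14057 = 681/7 + 14057 = 99080/7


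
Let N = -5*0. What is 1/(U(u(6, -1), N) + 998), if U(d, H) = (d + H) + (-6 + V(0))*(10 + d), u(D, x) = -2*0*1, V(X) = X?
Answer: 1/938 ≈ 0.0010661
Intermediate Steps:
N = 0
u(D, x) = 0 (u(D, x) = 0*1 = 0)
U(d, H) = -60 + H - 5*d (U(d, H) = (d + H) + (-6 + 0)*(10 + d) = (H + d) - 6*(10 + d) = (H + d) + (-60 - 6*d) = -60 + H - 5*d)
1/(U(u(6, -1), N) + 998) = 1/((-60 + 0 - 5*0) + 998) = 1/((-60 + 0 + 0) + 998) = 1/(-60 + 998) = 1/938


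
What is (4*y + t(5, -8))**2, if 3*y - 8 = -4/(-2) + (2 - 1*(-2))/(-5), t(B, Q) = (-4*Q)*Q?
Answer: 13366336/225 ≈ 59406.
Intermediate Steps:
t(B, Q) = -4*Q**2
y = 46/15 (y = 8/3 + (-4/(-2) + (2 - 1*(-2))/(-5))/3 = 8/3 + (-4*(-1/2) + (2 + 2)*(-1/5))/3 = 8/3 + (2 + 4*(-1/5))/3 = 8/3 + (2 - 4/5)/3 = 8/3 + (1/3)*(6/5) = 8/3 + 2/5 = 46/15 ≈ 3.0667)
(4*y + t(5, -8))**2 = (4*(46/15) - 4*(-8)**2)**2 = (184/15 - 4*64)**2 = (184/15 - 256)**2 = (-3656/15)**2 = 13366336/225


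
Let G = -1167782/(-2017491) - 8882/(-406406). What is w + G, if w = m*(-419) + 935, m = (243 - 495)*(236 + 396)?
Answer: 3908241682926623300/58565746239 ≈ 6.6733e+7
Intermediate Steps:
m = -159264 (m = -252*632 = -159264)
w = 66732551 (w = -159264*(-419) + 935 = 66731616 + 935 = 66732551)
G = 35179497611/58565746239 (G = -1167782*(-1/2017491) - 8882*(-1/406406) = 166826/288213 + 4441/203203 = 35179497611/58565746239 ≈ 0.60068)
w + G = 66732551 + 35179497611/58565746239 = 3908241682926623300/58565746239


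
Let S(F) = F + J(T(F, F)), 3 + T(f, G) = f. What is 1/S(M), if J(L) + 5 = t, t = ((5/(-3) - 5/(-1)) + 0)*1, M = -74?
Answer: -3/227 ≈ -0.013216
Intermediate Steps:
T(f, G) = -3 + f
t = 10/3 (t = ((5*(-⅓) - 5*(-1)) + 0)*1 = ((-5/3 + 5) + 0)*1 = (10/3 + 0)*1 = (10/3)*1 = 10/3 ≈ 3.3333)
J(L) = -5/3 (J(L) = -5 + 10/3 = -5/3)
S(F) = -5/3 + F (S(F) = F - 5/3 = -5/3 + F)
1/S(M) = 1/(-5/3 - 74) = 1/(-227/3) = -3/227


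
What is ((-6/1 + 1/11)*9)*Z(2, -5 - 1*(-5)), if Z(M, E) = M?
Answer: -1170/11 ≈ -106.36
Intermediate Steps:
((-6/1 + 1/11)*9)*Z(2, -5 - 1*(-5)) = ((-6/1 + 1/11)*9)*2 = ((-6*1 + 1*(1/11))*9)*2 = ((-6 + 1/11)*9)*2 = -65/11*9*2 = -585/11*2 = -1170/11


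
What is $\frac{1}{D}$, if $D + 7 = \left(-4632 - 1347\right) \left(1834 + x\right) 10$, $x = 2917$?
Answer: $- \frac{1}{284062297} \approx -3.5204 \cdot 10^{-9}$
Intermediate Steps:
$D = -284062297$ ($D = -7 + \left(-4632 - 1347\right) \left(1834 + 2917\right) 10 = -7 + \left(-5979\right) 4751 \cdot 10 = -7 - 284062290 = -284062297$)
$\frac{1}{D} = \frac{1}{-284062297} = - \frac{1}{284062297}$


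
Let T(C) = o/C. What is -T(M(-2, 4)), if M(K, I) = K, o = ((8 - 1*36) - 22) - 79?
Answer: -129/2 ≈ -64.500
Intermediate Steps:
o = -129 (o = ((8 - 36) - 22) - 79 = (-28 - 22) - 79 = -50 - 79 = -129)
T(C) = -129/C
-T(M(-2, 4)) = -(-129)/(-2) = -(-129)*(-1)/2 = -1*129/2 = -129/2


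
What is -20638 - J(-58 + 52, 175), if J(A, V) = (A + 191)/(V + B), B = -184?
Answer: -185557/9 ≈ -20617.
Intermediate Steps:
J(A, V) = (191 + A)/(-184 + V) (J(A, V) = (A + 191)/(V - 184) = (191 + A)/(-184 + V))
-20638 - J(-58 + 52, 175) = -20638 - (191 + (-58 + 52))/(-184 + 175) = -20638 - (191 - 6)/(-9) = -20638 - (-1)*185/9 = -20638 - 1*(-185/9) = -20638 + 185/9 = -185557/9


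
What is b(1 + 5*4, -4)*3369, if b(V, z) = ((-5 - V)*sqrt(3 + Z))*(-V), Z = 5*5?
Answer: 3678948*sqrt(7) ≈ 9.7336e+6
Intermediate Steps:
Z = 25
b(V, z) = -2*V*sqrt(7)*(-5 - V) (b(V, z) = ((-5 - V)*sqrt(3 + 25))*(-V) = ((-5 - V)*sqrt(28))*(-V) = ((-5 - V)*(2*sqrt(7)))*(-V) = (2*sqrt(7)*(-5 - V))*(-V) = -2*V*sqrt(7)*(-5 - V))
b(1 + 5*4, -4)*3369 = (2*(1 + 5*4)*sqrt(7)*(5 + (1 + 5*4)))*3369 = (2*(1 + 20)*sqrt(7)*(5 + (1 + 20)))*3369 = (2*21*sqrt(7)*(5 + 21))*3369 = (2*21*sqrt(7)*26)*3369 = (1092*sqrt(7))*3369 = 3678948*sqrt(7)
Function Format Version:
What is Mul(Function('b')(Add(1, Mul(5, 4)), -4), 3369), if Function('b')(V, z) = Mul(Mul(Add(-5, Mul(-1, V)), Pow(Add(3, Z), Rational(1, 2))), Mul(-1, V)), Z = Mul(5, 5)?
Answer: Mul(3678948, Pow(7, Rational(1, 2))) ≈ 9.7336e+6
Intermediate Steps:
Z = 25
Function('b')(V, z) = Mul(-2, V, Pow(7, Rational(1, 2)), Add(-5, Mul(-1, V))) (Function('b')(V, z) = Mul(Mul(Add(-5, Mul(-1, V)), Pow(Add(3, 25), Rational(1, 2))), Mul(-1, V)) = Mul(Mul(Add(-5, Mul(-1, V)), Pow(28, Rational(1, 2))), Mul(-1, V)) = Mul(Mul(Add(-5, Mul(-1, V)), Mul(2, Pow(7, Rational(1, 2)))), Mul(-1, V)) = Mul(Mul(2, Pow(7, Rational(1, 2)), Add(-5, Mul(-1, V))), Mul(-1, V)) = Mul(-2, V, Pow(7, Rational(1, 2)), Add(-5, Mul(-1, V))))
Mul(Function('b')(Add(1, Mul(5, 4)), -4), 3369) = Mul(Mul(2, Add(1, Mul(5, 4)), Pow(7, Rational(1, 2)), Add(5, Add(1, Mul(5, 4)))), 3369) = Mul(Mul(2, Add(1, 20), Pow(7, Rational(1, 2)), Add(5, Add(1, 20))), 3369) = Mul(Mul(2, 21, Pow(7, Rational(1, 2)), Add(5, 21)), 3369) = Mul(Mul(2, 21, Pow(7, Rational(1, 2)), 26), 3369) = Mul(Mul(1092, Pow(7, Rational(1, 2))), 3369) = Mul(3678948, Pow(7, Rational(1, 2)))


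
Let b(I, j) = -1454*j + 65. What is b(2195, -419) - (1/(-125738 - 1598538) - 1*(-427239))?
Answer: 313907894353/1724276 ≈ 1.8205e+5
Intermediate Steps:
b(I, j) = 65 - 1454*j
b(2195, -419) - (1/(-125738 - 1598538) - 1*(-427239)) = (65 - 1454*(-419)) - (1/(-125738 - 1598538) - 1*(-427239)) = (65 + 609226) - (1/(-1724276) + 427239) = 609291 - (-1/1724276 + 427239) = 609291 - 1*736677953963/1724276 = 609291 - 736677953963/1724276 = 313907894353/1724276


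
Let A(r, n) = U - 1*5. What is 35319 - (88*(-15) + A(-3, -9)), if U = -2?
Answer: 36646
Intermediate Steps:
A(r, n) = -7 (A(r, n) = -2 - 1*5 = -2 - 5 = -7)
35319 - (88*(-15) + A(-3, -9)) = 35319 - (88*(-15) - 7) = 35319 - (-1320 - 7) = 35319 - 1*(-1327) = 35319 + 1327 = 36646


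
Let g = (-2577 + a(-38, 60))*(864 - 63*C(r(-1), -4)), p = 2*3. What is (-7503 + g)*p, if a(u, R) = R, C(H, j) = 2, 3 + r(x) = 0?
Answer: -11190294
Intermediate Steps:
r(x) = -3 (r(x) = -3 + 0 = -3)
p = 6
g = -1857546 (g = (-2577 + 60)*(864 - 63*2) = -2517*(864 - 126) = -2517*738 = -1857546)
(-7503 + g)*p = (-7503 - 1857546)*6 = -1865049*6 = -11190294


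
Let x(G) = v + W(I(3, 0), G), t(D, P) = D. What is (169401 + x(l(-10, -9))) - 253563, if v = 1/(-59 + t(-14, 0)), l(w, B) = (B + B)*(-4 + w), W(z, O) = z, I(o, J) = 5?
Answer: -6143462/73 ≈ -84157.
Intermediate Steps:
l(w, B) = 2*B*(-4 + w) (l(w, B) = (2*B)*(-4 + w) = 2*B*(-4 + w))
v = -1/73 (v = 1/(-59 - 14) = 1/(-73) = -1/73 ≈ -0.013699)
x(G) = 364/73 (x(G) = -1/73 + 5 = 364/73)
(169401 + x(l(-10, -9))) - 253563 = (169401 + 364/73) - 253563 = 12366637/73 - 253563 = -6143462/73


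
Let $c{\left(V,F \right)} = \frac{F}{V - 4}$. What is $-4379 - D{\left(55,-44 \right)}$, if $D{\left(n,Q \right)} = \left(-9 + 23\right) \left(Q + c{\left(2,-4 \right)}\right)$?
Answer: $-3791$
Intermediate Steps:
$c{\left(V,F \right)} = \frac{F}{-4 + V}$
$D{\left(n,Q \right)} = 28 + 14 Q$ ($D{\left(n,Q \right)} = \left(-9 + 23\right) \left(Q - \frac{4}{-4 + 2}\right) = 14 \left(Q - \frac{4}{-2}\right) = 14 \left(Q - -2\right) = 14 \left(Q + 2\right) = 14 \left(2 + Q\right) = 28 + 14 Q$)
$-4379 - D{\left(55,-44 \right)} = -4379 - \left(28 + 14 \left(-44\right)\right) = -4379 - \left(28 - 616\right) = -4379 - -588 = -4379 + 588 = -3791$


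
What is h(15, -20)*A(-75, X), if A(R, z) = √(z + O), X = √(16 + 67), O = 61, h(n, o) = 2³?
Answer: 8*√(61 + √83) ≈ 66.986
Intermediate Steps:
h(n, o) = 8
X = √83 ≈ 9.1104
A(R, z) = √(61 + z) (A(R, z) = √(z + 61) = √(61 + z))
h(15, -20)*A(-75, X) = 8*√(61 + √83)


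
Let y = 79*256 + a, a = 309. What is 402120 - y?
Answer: 381587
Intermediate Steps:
y = 20533 (y = 79*256 + 309 = 20224 + 309 = 20533)
402120 - y = 402120 - 1*20533 = 402120 - 20533 = 381587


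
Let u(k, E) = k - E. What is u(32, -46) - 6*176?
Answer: -978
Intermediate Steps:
u(32, -46) - 6*176 = (32 - 1*(-46)) - 6*176 = (32 + 46) - 1*1056 = 78 - 1056 = -978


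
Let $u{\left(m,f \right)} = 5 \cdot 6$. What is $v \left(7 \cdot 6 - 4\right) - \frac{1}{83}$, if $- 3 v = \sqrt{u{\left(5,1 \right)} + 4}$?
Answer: $- \frac{1}{83} - \frac{38 \sqrt{34}}{3} \approx -73.871$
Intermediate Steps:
$u{\left(m,f \right)} = 30$
$v = - \frac{\sqrt{34}}{3}$ ($v = - \frac{\sqrt{30 + 4}}{3} = - \frac{\sqrt{34}}{3} \approx -1.9437$)
$v \left(7 \cdot 6 - 4\right) - \frac{1}{83} = - \frac{\sqrt{34}}{3} \left(7 \cdot 6 - 4\right) - \frac{1}{83} = - \frac{\sqrt{34}}{3} \left(42 - 4\right) - \frac{1}{83} = - \frac{\sqrt{34}}{3} \cdot 38 - \frac{1}{83} = - \frac{38 \sqrt{34}}{3} - \frac{1}{83} = - \frac{1}{83} - \frac{38 \sqrt{34}}{3}$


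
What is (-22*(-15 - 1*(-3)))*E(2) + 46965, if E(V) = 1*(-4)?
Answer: 45909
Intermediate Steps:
E(V) = -4
(-22*(-15 - 1*(-3)))*E(2) + 46965 = -22*(-15 - 1*(-3))*(-4) + 46965 = -22*(-15 + 3)*(-4) + 46965 = -22*(-12)*(-4) + 46965 = 264*(-4) + 46965 = -1056 + 46965 = 45909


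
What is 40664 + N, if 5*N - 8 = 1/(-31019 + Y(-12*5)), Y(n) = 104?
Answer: 6285885119/154575 ≈ 40666.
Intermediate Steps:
N = 247319/154575 (N = 8/5 + 1/(5*(-31019 + 104)) = 8/5 + (⅕)/(-30915) = 8/5 + (⅕)*(-1/30915) = 8/5 - 1/154575 = 247319/154575 ≈ 1.6000)
40664 + N = 40664 + 247319/154575 = 6285885119/154575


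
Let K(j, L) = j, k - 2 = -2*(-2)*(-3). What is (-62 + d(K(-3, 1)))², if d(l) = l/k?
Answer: 380689/100 ≈ 3806.9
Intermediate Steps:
k = -10 (k = 2 - 2*(-2)*(-3) = 2 + 4*(-3) = 2 - 12 = -10)
d(l) = -l/10 (d(l) = l/(-10) = l*(-⅒) = -l/10)
(-62 + d(K(-3, 1)))² = (-62 - ⅒*(-3))² = (-62 + 3/10)² = (-617/10)² = 380689/100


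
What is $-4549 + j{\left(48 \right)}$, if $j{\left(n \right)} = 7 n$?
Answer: $-4213$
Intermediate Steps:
$-4549 + j{\left(48 \right)} = -4549 + 7 \cdot 48 = -4549 + 336 = -4213$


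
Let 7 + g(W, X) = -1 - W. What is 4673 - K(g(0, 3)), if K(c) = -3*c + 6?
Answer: 4643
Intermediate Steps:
g(W, X) = -8 - W (g(W, X) = -7 + (-1 - W) = -8 - W)
K(c) = 6 - 3*c
4673 - K(g(0, 3)) = 4673 - (6 - 3*(-8 - 1*0)) = 4673 - (6 - 3*(-8 + 0)) = 4673 - (6 - 3*(-8)) = 4673 - (6 + 24) = 4673 - 1*30 = 4673 - 30 = 4643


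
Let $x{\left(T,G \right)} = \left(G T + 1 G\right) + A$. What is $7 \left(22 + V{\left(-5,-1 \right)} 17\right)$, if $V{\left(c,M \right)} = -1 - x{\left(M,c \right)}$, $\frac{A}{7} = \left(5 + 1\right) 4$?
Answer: $-19957$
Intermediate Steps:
$A = 168$ ($A = 7 \left(5 + 1\right) 4 = 7 \cdot 6 \cdot 4 = 7 \cdot 24 = 168$)
$x{\left(T,G \right)} = 168 + G + G T$ ($x{\left(T,G \right)} = \left(G T + 1 G\right) + 168 = \left(G T + G\right) + 168 = \left(G + G T\right) + 168 = 168 + G + G T$)
$V{\left(c,M \right)} = -169 - c - M c$ ($V{\left(c,M \right)} = -1 - \left(168 + c + c M\right) = -1 - \left(168 + c + M c\right) = -169 - c - M c$)
$7 \left(22 + V{\left(-5,-1 \right)} 17\right) = 7 \left(22 + \left(-169 - -5 - \left(-1\right) \left(-5\right)\right) 17\right) = 7 \left(22 + \left(-169 + 5 - 5\right) 17\right) = 7 \left(22 - 2873\right) = 7 \left(-2851\right) = -19957$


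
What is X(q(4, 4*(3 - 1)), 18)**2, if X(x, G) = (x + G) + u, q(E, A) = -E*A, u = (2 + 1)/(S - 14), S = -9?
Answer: 105625/529 ≈ 199.67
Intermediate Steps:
u = -3/23 (u = (2 + 1)/(-9 - 14) = 3/(-23) = 3*(-1/23) = -3/23 ≈ -0.13043)
q(E, A) = -A*E
X(x, G) = -3/23 + G + x (X(x, G) = (x + G) - 3/23 = (G + x) - 3/23 = -3/23 + G + x)
X(q(4, 4*(3 - 1)), 18)**2 = (-3/23 + 18 - 1*4*(3 - 1)*4)**2 = (-3/23 + 18 - 1*4*2*4)**2 = (-3/23 + 18 - 1*8*4)**2 = (-3/23 + 18 - 32)**2 = (-325/23)**2 = 105625/529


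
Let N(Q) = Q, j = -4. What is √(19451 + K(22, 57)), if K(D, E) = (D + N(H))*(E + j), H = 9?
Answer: √21094 ≈ 145.24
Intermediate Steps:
K(D, E) = (-4 + E)*(9 + D) (K(D, E) = (D + 9)*(E - 4) = (9 + D)*(-4 + E) = (-4 + E)*(9 + D))
√(19451 + K(22, 57)) = √(19451 + (-36 - 4*22 + 9*57 + 22*57)) = √(19451 + (-36 - 88 + 513 + 1254)) = √(19451 + 1643) = √21094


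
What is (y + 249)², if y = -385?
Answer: 18496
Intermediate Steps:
(y + 249)² = (-385 + 249)² = (-136)² = 18496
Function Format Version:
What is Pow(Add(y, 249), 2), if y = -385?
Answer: 18496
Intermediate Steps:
Pow(Add(y, 249), 2) = Pow(Add(-385, 249), 2) = Pow(-136, 2) = 18496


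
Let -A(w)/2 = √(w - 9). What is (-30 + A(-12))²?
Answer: 816 + 120*I*√21 ≈ 816.0 + 549.91*I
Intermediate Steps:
A(w) = -2*√(-9 + w) (A(w) = -2*√(w - 9) = -2*√(-9 + w))
(-30 + A(-12))² = (-30 - 2*√(-9 - 12))² = (-30 - 2*I*√21)²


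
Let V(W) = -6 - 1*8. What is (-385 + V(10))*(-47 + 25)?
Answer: 8778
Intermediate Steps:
V(W) = -14 (V(W) = -6 - 8 = -14)
(-385 + V(10))*(-47 + 25) = (-385 - 14)*(-47 + 25) = -399*(-22) = 8778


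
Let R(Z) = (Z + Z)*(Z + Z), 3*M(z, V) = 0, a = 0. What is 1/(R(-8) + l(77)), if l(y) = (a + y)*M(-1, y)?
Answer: 1/256 ≈ 0.0039063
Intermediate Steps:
M(z, V) = 0 (M(z, V) = (1/3)*0 = 0)
l(y) = 0 (l(y) = (0 + y)*0 = y*0 = 0)
R(Z) = 4*Z**2 (R(Z) = (2*Z)*(2*Z) = 4*Z**2)
1/(R(-8) + l(77)) = 1/(4*(-8)**2 + 0) = 1/(4*64 + 0) = 1/(256 + 0) = 1/256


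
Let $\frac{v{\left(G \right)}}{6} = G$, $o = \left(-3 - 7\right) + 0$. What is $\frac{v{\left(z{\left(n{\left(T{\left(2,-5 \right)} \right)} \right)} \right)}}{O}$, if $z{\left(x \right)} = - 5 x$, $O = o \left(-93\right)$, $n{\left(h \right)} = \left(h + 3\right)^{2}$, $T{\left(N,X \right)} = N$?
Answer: $- \frac{25}{31} \approx -0.80645$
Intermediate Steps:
$o = -10$ ($o = -10 + 0 = -10$)
$n{\left(h \right)} = \left(3 + h\right)^{2}$
$O = 930$ ($O = \left(-10\right) \left(-93\right) = 930$)
$v{\left(G \right)} = 6 G$
$\frac{v{\left(z{\left(n{\left(T{\left(2,-5 \right)} \right)} \right)} \right)}}{O} = \frac{6 \left(- 5 \left(3 + 2\right)^{2}\right)}{930} = 6 \left(- 5 \cdot 5^{2}\right) \frac{1}{930} = 6 \left(\left(-5\right) 25\right) \frac{1}{930} = 6 \left(-125\right) \frac{1}{930} = \left(-750\right) \frac{1}{930} = - \frac{25}{31}$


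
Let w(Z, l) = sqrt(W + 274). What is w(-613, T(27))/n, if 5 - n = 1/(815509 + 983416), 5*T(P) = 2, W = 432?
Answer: 1798925*sqrt(706)/8994624 ≈ 5.3141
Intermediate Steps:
T(P) = 2/5 (T(P) = (1/5)*2 = 2/5)
w(Z, l) = sqrt(706) (w(Z, l) = sqrt(432 + 274) = sqrt(706))
n = 8994624/1798925 (n = 5 - 1/(815509 + 983416) = 5 - 1/1798925 = 8994624/1798925 ≈ 5.0000)
w(-613, T(27))/n = sqrt(706)/(8994624/1798925) = sqrt(706)*(1798925/8994624) = 1798925*sqrt(706)/8994624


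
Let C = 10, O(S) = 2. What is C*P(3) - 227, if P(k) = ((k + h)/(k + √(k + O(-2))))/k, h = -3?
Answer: -227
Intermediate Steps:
P(k) = (-3 + k)/(k*(k + √(2 + k))) (P(k) = ((k - 3)/(k + √(k + 2)))/k = ((-3 + k)/(k + √(2 + k)))/k = (-3 + k)/(k*(k + √(2 + k))))
C*P(3) - 227 = 10*((-3 + 3)/(3*(3 + √(2 + 3)))) - 227 = 10*((⅓)*0/(3 + √5)) - 227 = 10*0 - 227 = 0 - 227 = -227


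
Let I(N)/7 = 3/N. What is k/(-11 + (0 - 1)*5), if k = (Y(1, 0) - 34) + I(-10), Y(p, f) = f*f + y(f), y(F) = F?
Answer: 361/160 ≈ 2.2562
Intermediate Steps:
I(N) = 21/N (I(N) = 7*(3/N) = 21/N)
Y(p, f) = f + f**2 (Y(p, f) = f*f + f = f**2 + f = f + f**2)
k = -361/10 (k = (0*(1 + 0) - 34) + 21/(-10) = (0*1 - 34) + 21*(-1/10) = (0 - 34) - 21/10 = -34 - 21/10 = -361/10 ≈ -36.100)
k/(-11 + (0 - 1)*5) = -361/(10*(-11 + (0 - 1)*5)) = -361/(10*(-11 - 1*5)) = -361/(10*(-11 - 5)) = -361/10/(-16) = -361/10*(-1/16) = 361/160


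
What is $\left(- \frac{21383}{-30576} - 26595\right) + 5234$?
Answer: $- \frac{653112553}{30576} \approx -21360.0$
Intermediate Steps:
$\left(- \frac{21383}{-30576} - 26595\right) + 5234 = \left(\left(-21383\right) \left(- \frac{1}{30576}\right) - 26595\right) + 5234 = \left(\frac{21383}{30576} - 26595\right) + 5234 = - \frac{813147337}{30576} + 5234 = - \frac{653112553}{30576}$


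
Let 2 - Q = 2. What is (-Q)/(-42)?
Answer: 0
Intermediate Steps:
Q = 0 (Q = 2 - 1*2 = 2 - 2 = 0)
(-Q)/(-42) = (-1*0)/(-42) = -1/42*0 = 0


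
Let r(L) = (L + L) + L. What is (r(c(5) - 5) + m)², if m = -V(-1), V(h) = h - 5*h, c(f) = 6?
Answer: 1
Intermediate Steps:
r(L) = 3*L (r(L) = 2*L + L = 3*L)
V(h) = -4*h
m = -4 (m = -(-4)*(-1) = -1*4 = -4)
(r(c(5) - 5) + m)² = (3*(6 - 5) - 4)² = (3*1 - 4)² = (3 - 4)² = (-1)² = 1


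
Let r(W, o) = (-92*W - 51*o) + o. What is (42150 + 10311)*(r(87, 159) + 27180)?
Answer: 588927186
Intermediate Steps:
r(W, o) = -92*W - 50*o
(42150 + 10311)*(r(87, 159) + 27180) = (42150 + 10311)*((-92*87 - 50*159) + 27180) = 52461*((-8004 - 7950) + 27180) = 52461*(-15954 + 27180) = 52461*11226 = 588927186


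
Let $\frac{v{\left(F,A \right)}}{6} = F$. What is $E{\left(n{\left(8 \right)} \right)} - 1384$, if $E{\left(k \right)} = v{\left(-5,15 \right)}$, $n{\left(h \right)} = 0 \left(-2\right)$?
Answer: $-1414$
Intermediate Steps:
$n{\left(h \right)} = 0$
$v{\left(F,A \right)} = 6 F$
$E{\left(k \right)} = -30$ ($E{\left(k \right)} = 6 \left(-5\right) = -30$)
$E{\left(n{\left(8 \right)} \right)} - 1384 = -30 - 1384 = -1414$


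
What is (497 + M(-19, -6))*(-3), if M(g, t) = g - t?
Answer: -1452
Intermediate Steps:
(497 + M(-19, -6))*(-3) = (497 + (-19 - 1*(-6)))*(-3) = (497 + (-19 + 6))*(-3) = (497 - 13)*(-3) = 484*(-3) = -1452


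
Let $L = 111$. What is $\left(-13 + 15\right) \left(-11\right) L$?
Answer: $-2442$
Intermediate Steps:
$\left(-13 + 15\right) \left(-11\right) L = \left(-13 + 15\right) \left(-11\right) 111 = 2 \left(-11\right) 111 = \left(-22\right) 111 = -2442$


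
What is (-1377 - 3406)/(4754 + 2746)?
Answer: -4783/7500 ≈ -0.63773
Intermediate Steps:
(-1377 - 3406)/(4754 + 2746) = -4783/7500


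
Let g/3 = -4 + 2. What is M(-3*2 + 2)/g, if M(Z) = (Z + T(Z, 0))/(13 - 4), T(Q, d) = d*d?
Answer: 2/27 ≈ 0.074074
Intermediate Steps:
T(Q, d) = d**2
M(Z) = Z/9 (M(Z) = (Z + 0**2)/(13 - 4) = (Z + 0)/9 = Z*(1/9) = Z/9)
g = -6 (g = 3*(-4 + 2) = 3*(-2) = -6)
M(-3*2 + 2)/g = ((-3*2 + 2)/9)/(-6) = ((-6 + 2)/9)*(-1/6) = ((1/9)*(-4))*(-1/6) = -4/9*(-1/6) = 2/27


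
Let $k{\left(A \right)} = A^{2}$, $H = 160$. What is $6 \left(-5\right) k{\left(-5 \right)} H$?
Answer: $-120000$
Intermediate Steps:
$6 \left(-5\right) k{\left(-5 \right)} H = 6 \left(-5\right) \left(-5\right)^{2} \cdot 160 = \left(-30\right) 25 \cdot 160 = \left(-750\right) 160 = -120000$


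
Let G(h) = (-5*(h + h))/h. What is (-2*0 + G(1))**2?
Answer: 100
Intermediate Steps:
G(h) = -10 (G(h) = (-10*h)/h = -10)
(-2*0 + G(1))**2 = (-2*0 - 10)**2 = (0 - 10)**2 = (-10)**2 = 100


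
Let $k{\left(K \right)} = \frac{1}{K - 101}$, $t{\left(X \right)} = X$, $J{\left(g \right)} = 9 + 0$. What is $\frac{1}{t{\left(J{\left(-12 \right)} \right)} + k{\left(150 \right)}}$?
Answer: $\frac{49}{442} \approx 0.11086$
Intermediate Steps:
$J{\left(g \right)} = 9$
$k{\left(K \right)} = \frac{1}{-101 + K}$
$\frac{1}{t{\left(J{\left(-12 \right)} \right)} + k{\left(150 \right)}} = \frac{1}{9 + \frac{1}{-101 + 150}} = \frac{1}{9 + \frac{1}{49}} = \frac{1}{\frac{442}{49}} = \frac{49}{442}$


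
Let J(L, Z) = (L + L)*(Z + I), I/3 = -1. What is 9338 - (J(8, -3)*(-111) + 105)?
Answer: -1423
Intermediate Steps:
I = -3 (I = 3*(-1) = -3)
J(L, Z) = 2*L*(-3 + Z) (J(L, Z) = (L + L)*(Z - 3) = (2*L)*(-3 + Z) = 2*L*(-3 + Z))
9338 - (J(8, -3)*(-111) + 105) = 9338 - ((2*8*(-3 - 3))*(-111) + 105) = 9338 - ((2*8*(-6))*(-111) + 105) = 9338 - (-96*(-111) + 105) = 9338 - (10656 + 105) = 9338 - 1*10761 = 9338 - 10761 = -1423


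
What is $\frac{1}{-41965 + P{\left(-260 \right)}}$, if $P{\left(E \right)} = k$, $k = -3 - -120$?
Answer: $- \frac{1}{41848} \approx -2.3896 \cdot 10^{-5}$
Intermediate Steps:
$k = 117$ ($k = -3 + 120 = 117$)
$P{\left(E \right)} = 117$
$\frac{1}{-41965 + P{\left(-260 \right)}} = \frac{1}{-41965 + 117} = \frac{1}{-41848} = - \frac{1}{41848}$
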